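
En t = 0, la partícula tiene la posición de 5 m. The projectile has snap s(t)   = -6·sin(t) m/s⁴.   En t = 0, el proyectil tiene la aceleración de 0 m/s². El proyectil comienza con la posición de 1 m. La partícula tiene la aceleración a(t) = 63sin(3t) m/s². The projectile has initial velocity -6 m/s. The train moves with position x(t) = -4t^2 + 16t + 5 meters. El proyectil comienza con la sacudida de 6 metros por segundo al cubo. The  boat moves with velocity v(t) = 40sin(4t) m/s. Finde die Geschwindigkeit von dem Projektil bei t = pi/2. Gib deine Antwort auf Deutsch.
Wir müssen die Stammfunktion unserer Gleichung für den Snap s(t) = -6·sin(t) 3-mal finden. Durch Integration von dem Snap und Verwendung der Anfangsbedingung j(0) = 6, erhalten wir j(t) = 6·cos(t). Die Stammfunktion von dem Ruck, mit a(0) = 0, ergibt die Beschleunigung: a(t) = 6·sin(t). Das Integral von der Beschleunigung, mit v(0) = -6, ergibt die Geschwindigkeit: v(t) = -6·cos(t). Mit v(t) = -6·cos(t) und Einsetzen von t = pi/2, finden wir v = 0.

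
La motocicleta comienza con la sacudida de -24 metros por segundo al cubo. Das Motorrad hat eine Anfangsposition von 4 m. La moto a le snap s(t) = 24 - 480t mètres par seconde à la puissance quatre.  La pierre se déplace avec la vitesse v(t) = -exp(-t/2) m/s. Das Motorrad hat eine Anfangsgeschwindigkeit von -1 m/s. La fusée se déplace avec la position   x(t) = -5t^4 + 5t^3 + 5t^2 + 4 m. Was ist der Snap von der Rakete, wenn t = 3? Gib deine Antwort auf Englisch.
To solve this, we need to take 4 derivatives of our position equation x(t) = -5·t^4 + 5·t^3 + 5·t^2 + 4. Taking d/dt of x(t), we find v(t) = -20·t^3 + 15·t^2 + 10·t. Differentiating velocity, we get acceleration: a(t) = -60·t^2 + 30·t + 10. Taking d/dt of a(t), we find j(t) = 30 - 120·t. Differentiating jerk, we get snap: s(t) = -120. Using s(t) = -120 and substituting t = 3, we find s = -120.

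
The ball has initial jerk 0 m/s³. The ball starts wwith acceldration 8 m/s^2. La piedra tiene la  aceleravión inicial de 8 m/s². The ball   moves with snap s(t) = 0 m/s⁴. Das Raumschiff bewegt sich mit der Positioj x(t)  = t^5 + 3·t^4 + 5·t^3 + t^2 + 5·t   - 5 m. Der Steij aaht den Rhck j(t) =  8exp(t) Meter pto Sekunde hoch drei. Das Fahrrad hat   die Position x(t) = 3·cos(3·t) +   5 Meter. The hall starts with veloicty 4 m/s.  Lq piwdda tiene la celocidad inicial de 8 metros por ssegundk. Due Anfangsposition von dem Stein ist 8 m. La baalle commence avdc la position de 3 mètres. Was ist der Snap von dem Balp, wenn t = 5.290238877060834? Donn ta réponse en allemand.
Aus der Gleichung für den Snap s(t) = 0, setzen wir t = 5.290238877060834 ein und erhalten s = 0.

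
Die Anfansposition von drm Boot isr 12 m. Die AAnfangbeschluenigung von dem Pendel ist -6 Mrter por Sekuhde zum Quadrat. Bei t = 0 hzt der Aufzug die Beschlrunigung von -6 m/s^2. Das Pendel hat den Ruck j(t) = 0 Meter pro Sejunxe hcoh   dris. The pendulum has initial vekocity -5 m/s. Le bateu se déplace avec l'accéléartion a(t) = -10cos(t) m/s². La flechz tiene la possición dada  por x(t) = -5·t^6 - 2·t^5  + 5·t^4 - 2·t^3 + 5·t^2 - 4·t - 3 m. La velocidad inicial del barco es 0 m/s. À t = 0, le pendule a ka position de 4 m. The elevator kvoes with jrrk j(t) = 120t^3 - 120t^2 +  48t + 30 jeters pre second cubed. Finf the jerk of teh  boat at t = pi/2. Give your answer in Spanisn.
Partiendo de la aceleración a(t) = -10·cos(t), tomamos 1 derivada. Derivando la aceleración, obtenemos la sacudida: j(t) = 10·sin(t). Usando j(t) = 10·sin(t) y sustituyendo t = pi/2, encontramos j = 10.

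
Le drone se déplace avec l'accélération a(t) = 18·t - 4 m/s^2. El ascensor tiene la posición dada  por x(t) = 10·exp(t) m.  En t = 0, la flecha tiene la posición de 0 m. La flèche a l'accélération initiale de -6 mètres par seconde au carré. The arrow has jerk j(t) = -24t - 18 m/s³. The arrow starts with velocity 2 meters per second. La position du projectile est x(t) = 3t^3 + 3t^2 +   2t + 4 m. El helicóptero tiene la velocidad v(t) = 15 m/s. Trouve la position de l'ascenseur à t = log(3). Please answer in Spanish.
De la ecuación de la posición x(t) = 10·exp(t), sustituimos t = log(3) para obtener x = 30.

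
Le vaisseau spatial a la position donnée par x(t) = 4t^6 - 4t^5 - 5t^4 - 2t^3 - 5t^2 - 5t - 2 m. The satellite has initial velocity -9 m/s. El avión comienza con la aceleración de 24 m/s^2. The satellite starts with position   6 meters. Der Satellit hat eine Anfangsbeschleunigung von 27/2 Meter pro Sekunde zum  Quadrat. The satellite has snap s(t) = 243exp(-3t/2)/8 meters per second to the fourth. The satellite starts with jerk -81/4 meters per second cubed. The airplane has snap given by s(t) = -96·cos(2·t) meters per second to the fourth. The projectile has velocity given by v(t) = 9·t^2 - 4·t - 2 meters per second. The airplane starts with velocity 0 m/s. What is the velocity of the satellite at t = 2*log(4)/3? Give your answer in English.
We must find the integral of our snap equation s(t) = 243·exp(-3·t/2)/8 3 times. Taking ∫s(t)dt and applying j(0) = -81/4, we find j(t) = -81·exp(-3·t/2)/4. Finding the integral of j(t) and using a(0) = 27/2: a(t) = 27·exp(-3·t/2)/2. The integral of acceleration is velocity. Using v(0) = -9, we get v(t) = -9·exp(-3·t/2). Using v(t) = -9·exp(-3·t/2) and substituting t = 2*log(4)/3, we find v = -9/4.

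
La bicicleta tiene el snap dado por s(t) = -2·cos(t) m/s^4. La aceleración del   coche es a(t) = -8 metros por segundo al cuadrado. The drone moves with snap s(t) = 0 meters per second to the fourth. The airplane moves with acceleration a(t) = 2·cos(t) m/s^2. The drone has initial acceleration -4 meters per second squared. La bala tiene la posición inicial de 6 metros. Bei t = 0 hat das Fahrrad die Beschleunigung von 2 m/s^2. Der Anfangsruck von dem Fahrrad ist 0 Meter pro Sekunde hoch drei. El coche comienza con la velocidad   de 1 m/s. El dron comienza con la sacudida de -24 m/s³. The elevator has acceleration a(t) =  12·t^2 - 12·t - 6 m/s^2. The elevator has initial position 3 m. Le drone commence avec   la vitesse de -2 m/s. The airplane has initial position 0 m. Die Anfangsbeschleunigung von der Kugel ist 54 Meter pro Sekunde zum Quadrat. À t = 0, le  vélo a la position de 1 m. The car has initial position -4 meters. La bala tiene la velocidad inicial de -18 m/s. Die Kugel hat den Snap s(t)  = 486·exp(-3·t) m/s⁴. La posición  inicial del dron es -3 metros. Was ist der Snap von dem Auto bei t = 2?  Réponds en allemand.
Um dies zu lösen, müssen wir 2 Ableitungen unserer Gleichung für die Beschleunigung a(t) = -8 nehmen. Mit d/dt von a(t) finden wir j(t) = 0. Die Ableitung von dem Ruck ergibt den Snap: s(t) = 0. Wir haben den Snap s(t) = 0. Durch Einsetzen von t = 2: s(2) = 0.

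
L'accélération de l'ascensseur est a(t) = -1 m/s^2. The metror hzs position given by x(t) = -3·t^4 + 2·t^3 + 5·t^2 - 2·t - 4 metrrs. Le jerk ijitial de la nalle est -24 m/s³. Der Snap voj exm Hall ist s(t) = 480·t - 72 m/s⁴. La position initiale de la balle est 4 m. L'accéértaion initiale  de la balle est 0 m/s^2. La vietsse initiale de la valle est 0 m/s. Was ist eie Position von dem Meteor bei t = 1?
Aus der Gleichung für die Position x(t) = -3·t^4 + 2·t^3 + 5·t^2 - 2·t - 4, setzen wir t = 1 ein und erhalten x = -2.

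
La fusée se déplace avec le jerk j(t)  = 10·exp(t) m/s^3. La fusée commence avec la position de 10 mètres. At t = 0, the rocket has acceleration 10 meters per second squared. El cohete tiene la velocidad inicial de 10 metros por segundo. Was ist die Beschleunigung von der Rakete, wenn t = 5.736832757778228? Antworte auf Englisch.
We must find the antiderivative of our jerk equation j(t) = 10·exp(t) 1 time. Integrating jerk and using the initial condition a(0) = 10, we get a(t) = 10·exp(t). We have acceleration a(t) = 10·exp(t). Substituting t = 5.736832757778228: a(5.736832757778228) = 3100.80753208747.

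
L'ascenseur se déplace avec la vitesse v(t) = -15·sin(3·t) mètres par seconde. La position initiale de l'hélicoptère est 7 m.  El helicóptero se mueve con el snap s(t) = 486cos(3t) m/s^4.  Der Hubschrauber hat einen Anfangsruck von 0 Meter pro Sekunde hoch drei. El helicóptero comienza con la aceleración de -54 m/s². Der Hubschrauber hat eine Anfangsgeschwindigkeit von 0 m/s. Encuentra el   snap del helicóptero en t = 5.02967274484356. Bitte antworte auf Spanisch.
Usando s(t) = 486·cos(3·t) y sustituyendo t = 5.02967274484356, encontramos s = -395.842614492104.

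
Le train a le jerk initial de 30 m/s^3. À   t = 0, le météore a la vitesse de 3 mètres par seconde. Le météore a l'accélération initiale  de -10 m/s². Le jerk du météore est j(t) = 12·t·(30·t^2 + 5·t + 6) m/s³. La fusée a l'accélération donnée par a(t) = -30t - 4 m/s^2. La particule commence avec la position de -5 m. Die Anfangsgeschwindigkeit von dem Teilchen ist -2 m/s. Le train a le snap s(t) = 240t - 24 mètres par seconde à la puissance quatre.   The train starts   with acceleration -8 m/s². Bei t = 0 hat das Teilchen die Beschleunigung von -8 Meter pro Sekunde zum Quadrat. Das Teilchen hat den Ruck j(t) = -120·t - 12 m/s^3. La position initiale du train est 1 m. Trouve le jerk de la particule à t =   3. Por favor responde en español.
Tenemos la sacudida j(t) = -120·t - 12. Sustituyendo t = 3: j(3) = -372.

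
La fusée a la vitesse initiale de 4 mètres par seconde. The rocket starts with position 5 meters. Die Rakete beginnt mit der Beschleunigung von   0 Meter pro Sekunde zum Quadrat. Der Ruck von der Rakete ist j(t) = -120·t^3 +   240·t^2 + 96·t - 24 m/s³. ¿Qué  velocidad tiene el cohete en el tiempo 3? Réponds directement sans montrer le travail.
La velocidad en t = 3 es v = 490.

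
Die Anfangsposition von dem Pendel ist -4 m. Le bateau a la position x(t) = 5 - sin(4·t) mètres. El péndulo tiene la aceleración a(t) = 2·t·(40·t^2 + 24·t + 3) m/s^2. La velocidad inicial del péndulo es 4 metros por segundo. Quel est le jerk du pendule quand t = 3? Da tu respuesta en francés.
Nous devons dériver notre équation de l'accélération a(t) = 2·t·(40·t^2 + 24·t + 3) 1 fois. La dérivée de l'accélération donne le jerk: j(t) = 80·t^2 + 2·t·(80·t + 24) + 48·t + 6. De l'équation du jerk j(t) = 80·t^2 + 2·t·(80·t + 24) + 48·t + 6, nous substituons t = 3 pour obtenir j = 2454.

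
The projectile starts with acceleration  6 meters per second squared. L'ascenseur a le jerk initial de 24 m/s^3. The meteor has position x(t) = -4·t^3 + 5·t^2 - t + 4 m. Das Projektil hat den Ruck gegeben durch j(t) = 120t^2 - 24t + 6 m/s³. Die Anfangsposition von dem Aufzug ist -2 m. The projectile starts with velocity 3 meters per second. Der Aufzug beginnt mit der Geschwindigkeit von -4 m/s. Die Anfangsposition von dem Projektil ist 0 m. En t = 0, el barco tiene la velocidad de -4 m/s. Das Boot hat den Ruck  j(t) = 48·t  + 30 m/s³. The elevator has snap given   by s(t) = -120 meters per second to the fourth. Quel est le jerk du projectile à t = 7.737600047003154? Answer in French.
De l'équation du jerk j(t) = 120·t^2 - 24·t + 6, nous substituons t = 7.737600047003154 pour obtenir j = 7004.75213735791.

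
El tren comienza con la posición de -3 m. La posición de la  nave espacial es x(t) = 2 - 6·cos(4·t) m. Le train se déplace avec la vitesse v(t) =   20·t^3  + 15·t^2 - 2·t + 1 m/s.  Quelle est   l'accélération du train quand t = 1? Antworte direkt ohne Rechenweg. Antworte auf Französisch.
a(1) = 88.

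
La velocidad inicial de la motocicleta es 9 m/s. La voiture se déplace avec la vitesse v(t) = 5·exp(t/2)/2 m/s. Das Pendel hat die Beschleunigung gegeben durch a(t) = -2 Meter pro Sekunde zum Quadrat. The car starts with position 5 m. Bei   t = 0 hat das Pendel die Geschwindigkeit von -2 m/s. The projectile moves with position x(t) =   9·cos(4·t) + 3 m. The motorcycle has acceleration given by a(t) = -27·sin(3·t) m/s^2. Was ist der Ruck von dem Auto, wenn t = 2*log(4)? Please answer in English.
To solve this, we need to take 2 derivatives of our velocity equation v(t) = 5·exp(t/2)/2. The derivative of velocity gives acceleration: a(t) = 5·exp(t/2)/4. The derivative of acceleration gives jerk: j(t) = 5·exp(t/2)/8. We have jerk j(t) = 5·exp(t/2)/8. Substituting t = 2*log(4): j(2*log(4)) = 5/2.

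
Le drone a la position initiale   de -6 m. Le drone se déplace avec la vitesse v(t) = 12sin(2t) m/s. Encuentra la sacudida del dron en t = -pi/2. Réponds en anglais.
To solve this, we need to take 2 derivatives of our velocity equation v(t) = 12·sin(2·t). The derivative of velocity gives acceleration: a(t) = 24·cos(2·t). Differentiating acceleration, we get jerk: j(t) = -48·sin(2·t). We have jerk j(t) = -48·sin(2·t). Substituting t = -pi/2: j(-pi/2) = 0.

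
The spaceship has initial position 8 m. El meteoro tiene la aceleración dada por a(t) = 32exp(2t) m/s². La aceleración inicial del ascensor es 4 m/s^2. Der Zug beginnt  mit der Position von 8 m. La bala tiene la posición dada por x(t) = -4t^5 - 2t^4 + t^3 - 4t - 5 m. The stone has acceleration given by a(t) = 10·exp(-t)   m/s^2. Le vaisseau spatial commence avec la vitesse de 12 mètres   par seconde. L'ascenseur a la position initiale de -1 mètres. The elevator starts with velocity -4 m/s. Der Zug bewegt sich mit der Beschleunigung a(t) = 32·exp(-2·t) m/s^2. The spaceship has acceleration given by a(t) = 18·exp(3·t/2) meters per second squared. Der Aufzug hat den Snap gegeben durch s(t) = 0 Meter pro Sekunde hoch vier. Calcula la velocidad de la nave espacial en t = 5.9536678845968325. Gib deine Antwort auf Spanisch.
Para resolver esto, necesitamos tomar 1 antiderivada de nuestra ecuación de la aceleración a(t) = 18·exp(3·t/2). Integrando la aceleración y usando la condición inicial v(0) = 12, obtenemos v(t) = 12·exp(3·t/2). Usando v(t) = 12·exp(3·t/2) y sustituyendo t = 5.9536678845968325, encontramos v = 90708.6931571799.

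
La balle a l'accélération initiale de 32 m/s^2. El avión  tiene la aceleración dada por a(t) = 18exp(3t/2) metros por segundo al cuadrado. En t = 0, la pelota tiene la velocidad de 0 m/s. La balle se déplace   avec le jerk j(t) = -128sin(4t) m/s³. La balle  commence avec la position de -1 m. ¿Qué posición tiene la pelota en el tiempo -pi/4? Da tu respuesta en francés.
Nous devons trouver l'intégrale de notre équation du jerk j(t) = -128·sin(4·t) 3 fois. En intégrant le jerk et en utilisant la condition initiale a(0) = 32, nous obtenons a(t) = 32·cos(4·t). En prenant ∫a(t)dt et en appliquant v(0) = 0, nous trouvons v(t) = 8·sin(4·t). La primitive de la vitesse est la position. En utilisant x(0) = -1, nous obtenons x(t) = 1 - 2·cos(4·t). De l'équation de la position x(t) = 1 - 2·cos(4·t), nous substituons t = -pi/4 pour obtenir x = 3.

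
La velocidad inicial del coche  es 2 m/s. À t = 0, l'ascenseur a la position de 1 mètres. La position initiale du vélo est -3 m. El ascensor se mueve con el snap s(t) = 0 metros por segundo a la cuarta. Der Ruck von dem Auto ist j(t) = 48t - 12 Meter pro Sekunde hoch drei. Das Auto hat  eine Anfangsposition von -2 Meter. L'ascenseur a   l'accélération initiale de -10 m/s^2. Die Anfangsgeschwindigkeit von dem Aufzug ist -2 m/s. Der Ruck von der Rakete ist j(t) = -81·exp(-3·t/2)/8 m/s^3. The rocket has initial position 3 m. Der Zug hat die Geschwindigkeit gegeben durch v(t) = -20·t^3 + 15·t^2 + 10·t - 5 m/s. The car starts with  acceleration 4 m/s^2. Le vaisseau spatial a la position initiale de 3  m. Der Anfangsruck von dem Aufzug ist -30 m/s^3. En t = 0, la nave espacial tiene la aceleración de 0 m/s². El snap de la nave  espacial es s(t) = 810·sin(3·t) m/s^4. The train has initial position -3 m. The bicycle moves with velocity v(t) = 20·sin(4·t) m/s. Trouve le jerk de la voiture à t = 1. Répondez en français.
De l'équation du jerk j(t) = 48·t - 12, nous substituons t = 1 pour obtenir j = 36.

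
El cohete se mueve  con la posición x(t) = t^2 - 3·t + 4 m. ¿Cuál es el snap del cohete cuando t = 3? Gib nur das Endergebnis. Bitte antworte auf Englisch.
At t = 3, s = 0.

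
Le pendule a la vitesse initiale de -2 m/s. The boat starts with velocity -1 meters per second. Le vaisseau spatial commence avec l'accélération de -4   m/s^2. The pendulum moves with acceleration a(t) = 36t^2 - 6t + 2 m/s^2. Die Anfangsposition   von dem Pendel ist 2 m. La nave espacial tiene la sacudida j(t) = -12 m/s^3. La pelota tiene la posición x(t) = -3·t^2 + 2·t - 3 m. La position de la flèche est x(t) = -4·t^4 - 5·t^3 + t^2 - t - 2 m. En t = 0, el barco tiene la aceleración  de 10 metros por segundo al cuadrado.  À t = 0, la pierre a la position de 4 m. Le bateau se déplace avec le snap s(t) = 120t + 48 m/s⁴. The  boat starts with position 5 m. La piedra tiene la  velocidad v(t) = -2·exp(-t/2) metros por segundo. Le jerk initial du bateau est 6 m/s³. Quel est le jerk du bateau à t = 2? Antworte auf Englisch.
To find the answer, we compute 1 antiderivative of s(t) = 120·t + 48. Integrating snap and using the initial condition j(0) = 6, we get j(t) = 60·t^2 + 48·t + 6. We have jerk j(t) = 60·t^2 + 48·t + 6. Substituting t = 2: j(2) = 342.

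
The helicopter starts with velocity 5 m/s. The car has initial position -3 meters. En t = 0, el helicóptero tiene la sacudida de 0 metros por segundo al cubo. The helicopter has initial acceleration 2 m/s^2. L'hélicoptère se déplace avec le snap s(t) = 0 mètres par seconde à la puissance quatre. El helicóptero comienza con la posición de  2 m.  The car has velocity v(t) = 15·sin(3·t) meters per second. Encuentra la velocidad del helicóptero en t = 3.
Partiendo del snap s(t) = 0, tomamos 3 antiderivadas. La integral del snap, con j(0) = 0, da la sacudida: j(t) = 0. La integral de la sacudida, con a(0) = 2, da la aceleración: a(t) = 2. Tomando ∫a(t)dt y aplicando v(0) = 5, encontramos v(t) = 2·t + 5. Tenemos la velocidad v(t) = 2·t + 5. Sustituyendo t = 3: v(3) = 11.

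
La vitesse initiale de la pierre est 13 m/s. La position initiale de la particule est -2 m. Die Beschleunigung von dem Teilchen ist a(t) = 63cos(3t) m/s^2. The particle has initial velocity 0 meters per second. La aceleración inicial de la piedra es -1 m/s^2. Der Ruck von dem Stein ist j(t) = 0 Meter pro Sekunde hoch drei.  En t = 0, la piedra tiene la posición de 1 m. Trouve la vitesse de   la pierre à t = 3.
Nous devons intégrer notre équation du jerk j(t) = 0 2 fois. En prenant ∫j(t)dt et en appliquant a(0) = -1, nous trouvons a(t) = -1. La primitive de l'accélération est la vitesse. En utilisant v(0) = 13, nous obtenons v(t) = 13 - t. Nous avons la vitesse v(t) = 13 - t. En substituant t = 3: v(3) = 10.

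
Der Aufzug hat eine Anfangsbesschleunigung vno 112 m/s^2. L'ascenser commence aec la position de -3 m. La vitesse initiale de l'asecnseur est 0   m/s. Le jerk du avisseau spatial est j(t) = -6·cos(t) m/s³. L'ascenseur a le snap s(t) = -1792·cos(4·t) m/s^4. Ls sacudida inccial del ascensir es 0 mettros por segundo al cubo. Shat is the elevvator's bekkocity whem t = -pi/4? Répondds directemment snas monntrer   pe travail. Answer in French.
v(-pi/4) = 0.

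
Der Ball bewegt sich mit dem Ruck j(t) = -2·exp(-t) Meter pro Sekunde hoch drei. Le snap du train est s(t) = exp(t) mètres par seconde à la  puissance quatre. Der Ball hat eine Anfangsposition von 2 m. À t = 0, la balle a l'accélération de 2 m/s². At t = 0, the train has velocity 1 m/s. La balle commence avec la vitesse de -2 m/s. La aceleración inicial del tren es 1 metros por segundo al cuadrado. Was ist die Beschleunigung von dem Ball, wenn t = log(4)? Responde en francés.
Pour résoudre ceci, nous devons prendre 1 primitive de notre équation du jerk j(t) = -2·exp(-t). En intégrant le jerk et en utilisant la condition initiale a(0) = 2, nous obtenons a(t) = 2·exp(-t). En utilisant a(t) = 2·exp(-t) et en substituant t = log(4), nous trouvons a = 1/2.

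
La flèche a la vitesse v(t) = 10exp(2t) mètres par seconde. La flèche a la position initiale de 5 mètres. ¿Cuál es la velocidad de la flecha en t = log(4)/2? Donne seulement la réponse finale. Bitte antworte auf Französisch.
v(log(4)/2) = 40.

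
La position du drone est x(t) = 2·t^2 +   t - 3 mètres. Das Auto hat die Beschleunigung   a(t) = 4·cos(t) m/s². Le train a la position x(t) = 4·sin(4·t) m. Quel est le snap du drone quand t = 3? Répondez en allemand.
Um dies zu lösen, müssen wir 4 Ableitungen unserer Gleichung für die Position x(t) = 2·t^2 + t - 3 nehmen. Mit d/dt von x(t) finden wir v(t) = 4·t + 1. Mit d/dt von v(t) finden wir a(t) = 4. Die Ableitung von der Beschleunigung ergibt den Ruck: j(t) = 0. Mit d/dt von j(t) finden wir s(t) = 0. Mit s(t) = 0 und Einsetzen von t = 3, finden wir s = 0.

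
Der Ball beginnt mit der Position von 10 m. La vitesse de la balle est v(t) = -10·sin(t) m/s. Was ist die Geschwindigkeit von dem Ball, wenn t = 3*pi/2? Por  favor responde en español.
Usando v(t) = -10·sin(t) y sustituyendo t = 3*pi/2, encontramos v = 10.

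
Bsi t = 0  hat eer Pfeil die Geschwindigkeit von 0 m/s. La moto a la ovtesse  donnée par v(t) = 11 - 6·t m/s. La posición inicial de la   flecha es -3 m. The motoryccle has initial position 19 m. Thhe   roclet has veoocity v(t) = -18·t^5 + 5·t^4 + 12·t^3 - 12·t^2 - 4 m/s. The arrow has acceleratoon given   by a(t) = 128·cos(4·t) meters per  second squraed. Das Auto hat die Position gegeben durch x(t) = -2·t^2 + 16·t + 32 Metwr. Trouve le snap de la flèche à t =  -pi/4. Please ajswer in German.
Um dies zu lösen, müssen wir 2 Ableitungen unserer Gleichung für die Beschleunigung a(t) = 128·cos(4·t) nehmen. Mit d/dt von a(t) finden wir j(t) = -512·sin(4·t). Die Ableitung von dem Ruck ergibt den Snap: s(t) = -2048·cos(4·t). Aus der Gleichung für den Snap s(t) = -2048·cos(4·t), setzen wir t = -pi/4 ein und erhalten s = 2048.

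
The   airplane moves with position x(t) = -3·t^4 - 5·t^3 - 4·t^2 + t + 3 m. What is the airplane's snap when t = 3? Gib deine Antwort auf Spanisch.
Debemos derivar nuestra ecuación de la posición x(t) = -3·t^4 - 5·t^3 - 4·t^2 + t + 3 4 veces. Derivando la posición, obtenemos la velocidad: v(t) = -12·t^3 - 15·t^2 - 8·t + 1. La derivada de la velocidad da la aceleración: a(t) = -36·t^2 - 30·t - 8. Derivando la aceleración, obtenemos la sacudida: j(t) = -72·t - 30. Derivando la sacudida, obtenemos el snap: s(t) = -72. Usando s(t) = -72 y sustituyendo t = 3, encontramos s = -72.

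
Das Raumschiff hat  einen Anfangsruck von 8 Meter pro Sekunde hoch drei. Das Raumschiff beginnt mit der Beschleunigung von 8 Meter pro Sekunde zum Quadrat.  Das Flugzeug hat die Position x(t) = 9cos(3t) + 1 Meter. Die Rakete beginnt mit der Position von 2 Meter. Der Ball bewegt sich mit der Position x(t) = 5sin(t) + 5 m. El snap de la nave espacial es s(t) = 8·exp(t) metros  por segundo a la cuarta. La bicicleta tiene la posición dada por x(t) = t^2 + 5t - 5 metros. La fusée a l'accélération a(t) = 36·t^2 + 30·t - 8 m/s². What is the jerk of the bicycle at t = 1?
To solve this, we need to take 3 derivatives of our position equation x(t) = t^2 + 5·t - 5. Differentiating position, we get velocity: v(t) = 2·t + 5. Taking d/dt of v(t), we find a(t) = 2. Taking d/dt of a(t), we find j(t) = 0. From the given jerk equation j(t) = 0, we substitute t = 1 to get j = 0.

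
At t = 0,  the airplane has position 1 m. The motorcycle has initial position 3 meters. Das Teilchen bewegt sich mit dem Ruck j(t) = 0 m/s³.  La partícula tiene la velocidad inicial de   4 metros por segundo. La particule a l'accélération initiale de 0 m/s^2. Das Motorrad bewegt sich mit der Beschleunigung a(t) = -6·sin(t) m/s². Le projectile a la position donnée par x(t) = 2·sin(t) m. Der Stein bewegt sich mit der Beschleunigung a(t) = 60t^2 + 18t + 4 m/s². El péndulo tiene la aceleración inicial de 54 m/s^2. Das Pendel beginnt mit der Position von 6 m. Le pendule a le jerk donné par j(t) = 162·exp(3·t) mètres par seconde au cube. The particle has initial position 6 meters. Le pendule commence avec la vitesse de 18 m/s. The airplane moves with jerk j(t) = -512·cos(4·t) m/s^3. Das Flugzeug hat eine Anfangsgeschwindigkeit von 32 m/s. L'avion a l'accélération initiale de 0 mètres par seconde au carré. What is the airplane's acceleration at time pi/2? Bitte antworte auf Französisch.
Pour résoudre ceci, nous devons prendre 1 primitive de notre équation du jerk j(t) = -512·cos(4·t). En prenant ∫j(t)dt et en appliquant a(0) = 0, nous trouvons a(t) = -128·sin(4·t). En utilisant a(t) = -128·sin(4·t) et en substituant t = pi/2, nous trouvons a = 0.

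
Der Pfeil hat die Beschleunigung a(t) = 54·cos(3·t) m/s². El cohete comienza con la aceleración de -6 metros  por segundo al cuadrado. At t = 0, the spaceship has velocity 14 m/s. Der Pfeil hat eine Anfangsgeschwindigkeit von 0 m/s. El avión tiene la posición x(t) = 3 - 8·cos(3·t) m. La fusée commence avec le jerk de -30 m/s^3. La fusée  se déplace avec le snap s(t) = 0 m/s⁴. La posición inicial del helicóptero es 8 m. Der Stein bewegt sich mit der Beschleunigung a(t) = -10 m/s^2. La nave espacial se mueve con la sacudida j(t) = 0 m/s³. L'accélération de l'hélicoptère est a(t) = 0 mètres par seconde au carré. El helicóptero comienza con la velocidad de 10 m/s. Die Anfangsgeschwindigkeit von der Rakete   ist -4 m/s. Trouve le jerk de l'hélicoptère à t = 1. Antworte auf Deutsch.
Ausgehend von der Beschleunigung a(t) = 0, nehmen wir 1 Ableitung. Durch Ableiten von der Beschleunigung erhalten wir den Ruck: j(t) = 0. Wir haben den Ruck j(t) = 0. Durch Einsetzen von t = 1: j(1) = 0.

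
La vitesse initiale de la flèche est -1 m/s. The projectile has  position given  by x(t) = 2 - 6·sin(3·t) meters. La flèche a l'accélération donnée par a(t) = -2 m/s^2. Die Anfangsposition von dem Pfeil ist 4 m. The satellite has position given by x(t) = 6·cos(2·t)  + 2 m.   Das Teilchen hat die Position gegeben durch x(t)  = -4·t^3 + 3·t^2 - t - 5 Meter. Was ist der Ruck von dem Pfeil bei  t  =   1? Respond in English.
We must differentiate our acceleration equation a(t) = -2 1 time. Taking d/dt of a(t), we find j(t) = 0. From the given jerk equation j(t) = 0, we substitute t = 1 to get j = 0.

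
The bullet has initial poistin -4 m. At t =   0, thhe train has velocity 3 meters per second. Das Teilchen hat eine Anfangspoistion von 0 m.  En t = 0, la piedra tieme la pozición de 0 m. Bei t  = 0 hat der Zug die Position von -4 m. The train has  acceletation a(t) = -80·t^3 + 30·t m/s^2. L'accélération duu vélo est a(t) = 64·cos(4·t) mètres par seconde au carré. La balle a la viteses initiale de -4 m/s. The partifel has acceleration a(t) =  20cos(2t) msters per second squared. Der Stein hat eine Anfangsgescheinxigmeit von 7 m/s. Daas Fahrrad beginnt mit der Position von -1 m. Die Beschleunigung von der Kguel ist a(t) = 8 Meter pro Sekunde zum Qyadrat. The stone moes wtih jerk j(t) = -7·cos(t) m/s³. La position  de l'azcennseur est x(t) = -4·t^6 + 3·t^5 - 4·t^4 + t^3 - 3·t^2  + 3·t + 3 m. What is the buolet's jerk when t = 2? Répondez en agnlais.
To solve this, we need to take 1 derivative of our acceleration equation a(t) = 8. The derivative of acceleration gives jerk: j(t) = 0. Using j(t) = 0 and substituting t = 2, we find j = 0.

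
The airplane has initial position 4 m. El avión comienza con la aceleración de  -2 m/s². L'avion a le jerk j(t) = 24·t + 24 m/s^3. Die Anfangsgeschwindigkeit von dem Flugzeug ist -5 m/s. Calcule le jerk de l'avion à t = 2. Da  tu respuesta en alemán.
Aus der Gleichung für den Ruck j(t) = 24·t + 24, setzen wir t = 2 ein und erhalten j = 72.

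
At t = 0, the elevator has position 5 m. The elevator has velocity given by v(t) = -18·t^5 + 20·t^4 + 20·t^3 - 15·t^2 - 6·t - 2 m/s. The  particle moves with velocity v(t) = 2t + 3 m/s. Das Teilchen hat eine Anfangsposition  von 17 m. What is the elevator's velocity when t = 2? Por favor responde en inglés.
We have velocity v(t) = -18·t^5 + 20·t^4 + 20·t^3 - 15·t^2 - 6·t - 2. Substituting t = 2: v(2) = -170.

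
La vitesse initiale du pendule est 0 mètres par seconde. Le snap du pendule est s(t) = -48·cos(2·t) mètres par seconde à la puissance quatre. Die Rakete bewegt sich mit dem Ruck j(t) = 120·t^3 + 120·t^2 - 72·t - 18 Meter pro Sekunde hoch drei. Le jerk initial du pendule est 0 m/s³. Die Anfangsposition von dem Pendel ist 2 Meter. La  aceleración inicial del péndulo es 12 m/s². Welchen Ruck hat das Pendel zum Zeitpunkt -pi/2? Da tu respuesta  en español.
Debemos encontrar la integral de nuestra ecuación del snap s(t) = -48·cos(2·t) 1 vez. Tomando ∫s(t)dt y aplicando j(0) = 0, encontramos j(t) = -24·sin(2·t). Usando j(t) = -24·sin(2·t) y sustituyendo t = -pi/2, encontramos j = 0.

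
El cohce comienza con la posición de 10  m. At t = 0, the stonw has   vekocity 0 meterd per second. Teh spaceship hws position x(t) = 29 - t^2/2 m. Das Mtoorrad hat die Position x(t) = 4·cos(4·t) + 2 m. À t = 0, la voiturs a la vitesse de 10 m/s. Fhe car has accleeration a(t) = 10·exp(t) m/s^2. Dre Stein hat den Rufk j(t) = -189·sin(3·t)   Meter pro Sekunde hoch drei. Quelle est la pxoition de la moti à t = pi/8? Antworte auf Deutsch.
Wir haben die Position x(t) = 4·cos(4·t) + 2. Durch Einsetzen von t = pi/8: x(pi/8) = 2.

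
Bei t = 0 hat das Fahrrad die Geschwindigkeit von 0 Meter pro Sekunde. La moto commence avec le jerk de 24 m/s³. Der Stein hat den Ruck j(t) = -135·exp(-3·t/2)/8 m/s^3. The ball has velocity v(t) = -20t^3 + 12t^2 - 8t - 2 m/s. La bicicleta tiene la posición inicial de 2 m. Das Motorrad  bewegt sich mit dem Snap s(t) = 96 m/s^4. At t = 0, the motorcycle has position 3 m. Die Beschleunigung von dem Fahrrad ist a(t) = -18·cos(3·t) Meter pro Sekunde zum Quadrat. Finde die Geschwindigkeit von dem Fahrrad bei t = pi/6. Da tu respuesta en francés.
En partant de l'accélération a(t) = -18·cos(3·t), nous prenons 1 primitive. En intégrant l'accélération et en utilisant la condition initiale v(0) = 0, nous obtenons v(t) = -6·sin(3·t). De l'équation de la vitesse v(t) = -6·sin(3·t), nous substituons t = pi/6 pour obtenir v = -6.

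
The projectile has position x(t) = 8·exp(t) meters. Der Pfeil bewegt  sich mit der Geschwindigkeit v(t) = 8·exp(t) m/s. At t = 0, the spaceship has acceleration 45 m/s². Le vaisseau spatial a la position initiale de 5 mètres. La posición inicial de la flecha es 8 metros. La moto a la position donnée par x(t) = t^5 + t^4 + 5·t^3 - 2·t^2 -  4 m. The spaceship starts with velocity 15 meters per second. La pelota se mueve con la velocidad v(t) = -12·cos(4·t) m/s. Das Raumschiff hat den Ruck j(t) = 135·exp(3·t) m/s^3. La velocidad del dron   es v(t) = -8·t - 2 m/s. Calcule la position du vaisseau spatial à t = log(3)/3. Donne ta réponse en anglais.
To find the answer, we compute 3 antiderivatives of j(t) = 135·exp(3·t). Finding the antiderivative of j(t) and using a(0) = 45: a(t) = 45·exp(3·t). Finding the antiderivative of a(t) and using v(0) = 15: v(t) = 15·exp(3·t). Finding the integral of v(t) and using x(0) = 5: x(t) = 5·exp(3·t). From the given position equation x(t) = 5·exp(3·t), we substitute t = log(3)/3 to get x = 15.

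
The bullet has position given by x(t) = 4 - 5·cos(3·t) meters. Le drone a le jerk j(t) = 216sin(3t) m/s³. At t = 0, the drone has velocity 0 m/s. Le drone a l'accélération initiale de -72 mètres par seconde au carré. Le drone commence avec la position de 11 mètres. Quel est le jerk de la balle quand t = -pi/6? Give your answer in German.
Wir müssen unsere Gleichung für die Position x(t) = 4 - 5·cos(3·t) 3-mal ableiten. Mit d/dt von x(t) finden wir v(t) = 15·sin(3·t). Die Ableitung von der Geschwindigkeit ergibt die Beschleunigung: a(t) = 45·cos(3·t). Mit d/dt von a(t) finden wir j(t) = -135·sin(3·t). Aus der Gleichung für den Ruck j(t) = -135·sin(3·t), setzen wir t = -pi/6 ein und erhalten j = 135.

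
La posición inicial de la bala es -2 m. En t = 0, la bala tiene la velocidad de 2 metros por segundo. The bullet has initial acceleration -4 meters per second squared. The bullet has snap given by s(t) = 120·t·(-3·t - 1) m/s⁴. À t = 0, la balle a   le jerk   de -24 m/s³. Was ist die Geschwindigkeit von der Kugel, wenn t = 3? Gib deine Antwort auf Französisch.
En partant du snap s(t) = 120·t·(-3·t - 1), nous prenons 3 intégrales. En intégrant le snap et en utilisant la condition initiale j(0) = -24, nous obtenons j(t) = -120·t^3 - 60·t^2 - 24. En intégrant le jerk et en utilisant la condition initiale a(0) = -4, nous obtenons a(t) = -30·t^4 - 20·t^3 - 24·t - 4. En intégrant l'accélération et en utilisant la condition initiale v(0) = 2, nous obtenons v(t) = -6·t^5 - 5·t^4 - 12·t^2 - 4·t + 2. Nous avons la vitesse v(t) = -6·t^5 - 5·t^4 - 12·t^2 - 4·t + 2. En substituant t = 3: v(3) = -1981.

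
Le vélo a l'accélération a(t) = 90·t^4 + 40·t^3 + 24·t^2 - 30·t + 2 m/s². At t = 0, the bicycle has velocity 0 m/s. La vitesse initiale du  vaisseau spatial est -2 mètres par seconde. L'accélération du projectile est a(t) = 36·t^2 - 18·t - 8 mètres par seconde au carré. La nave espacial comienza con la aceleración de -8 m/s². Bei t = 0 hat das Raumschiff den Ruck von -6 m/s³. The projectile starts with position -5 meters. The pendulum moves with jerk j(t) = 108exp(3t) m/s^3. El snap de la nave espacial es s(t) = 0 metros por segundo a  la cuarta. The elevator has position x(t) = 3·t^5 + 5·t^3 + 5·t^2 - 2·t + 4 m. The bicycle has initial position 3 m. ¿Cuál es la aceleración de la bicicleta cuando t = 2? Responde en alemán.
Mit a(t) = 90·t^4 + 40·t^3 + 24·t^2 - 30·t + 2 und Einsetzen von t = 2, finden wir a = 1798.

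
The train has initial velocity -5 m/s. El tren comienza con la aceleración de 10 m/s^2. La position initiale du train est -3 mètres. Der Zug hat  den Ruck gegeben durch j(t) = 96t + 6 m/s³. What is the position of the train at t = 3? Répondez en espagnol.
Para resolver esto, necesitamos tomar 3 antiderivadas de nuestra ecuación de la sacudida j(t) = 96·t + 6. La integral de la sacudida, con a(0) = 10, da la aceleración: a(t) = 48·t^2 + 6·t + 10. La antiderivada de la aceleración, con v(0) = -5, da la velocidad: v(t) = 16·t^3 + 3·t^2 + 10·t - 5. Integrando la velocidad y usando la condición inicial x(0) = -3, obtenemos x(t) = 4·t^4 + t^3 + 5·t^2 - 5·t - 3. Tenemos la posición x(t) = 4·t^4 + t^3 + 5·t^2 - 5·t - 3. Sustituyendo t = 3: x(3) = 378.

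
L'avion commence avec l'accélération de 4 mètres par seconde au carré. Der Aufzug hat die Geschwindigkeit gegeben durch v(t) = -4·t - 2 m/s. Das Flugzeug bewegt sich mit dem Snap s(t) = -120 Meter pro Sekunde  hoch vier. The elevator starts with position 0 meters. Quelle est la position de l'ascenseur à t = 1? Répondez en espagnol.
Necesitamos integrar nuestra ecuación de la velocidad v(t) = -4·t - 2 1 vez. Tomando ∫v(t)dt y aplicando x(0) = 0, encontramos x(t) = -2·t^2 - 2·t. Usando x(t) = -2·t^2 - 2·t y sustituyendo t = 1, encontramos x = -4.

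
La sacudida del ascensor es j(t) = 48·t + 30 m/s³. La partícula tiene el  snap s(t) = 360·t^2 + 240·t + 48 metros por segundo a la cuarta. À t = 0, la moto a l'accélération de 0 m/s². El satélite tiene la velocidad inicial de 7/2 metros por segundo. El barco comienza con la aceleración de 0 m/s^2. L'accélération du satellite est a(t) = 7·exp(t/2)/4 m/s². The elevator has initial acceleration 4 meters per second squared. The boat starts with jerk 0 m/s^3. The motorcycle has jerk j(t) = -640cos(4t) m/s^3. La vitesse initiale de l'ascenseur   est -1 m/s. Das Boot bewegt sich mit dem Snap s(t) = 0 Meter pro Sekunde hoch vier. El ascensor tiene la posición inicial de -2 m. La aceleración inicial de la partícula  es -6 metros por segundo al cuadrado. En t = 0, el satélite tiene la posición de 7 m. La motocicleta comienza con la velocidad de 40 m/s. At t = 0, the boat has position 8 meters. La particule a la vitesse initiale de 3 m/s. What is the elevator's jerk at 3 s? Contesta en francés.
Nous avons le jerk j(t) = 48·t + 30. En substituant t = 3: j(3) = 174.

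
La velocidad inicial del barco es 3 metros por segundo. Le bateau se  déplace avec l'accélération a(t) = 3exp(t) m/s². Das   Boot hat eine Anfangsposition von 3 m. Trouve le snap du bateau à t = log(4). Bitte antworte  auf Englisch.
To solve this, we need to take 2 derivatives of our acceleration equation a(t) = 3·exp(t). The derivative of acceleration gives jerk: j(t) = 3·exp(t). Differentiating jerk, we get snap: s(t) = 3·exp(t). From the given snap equation s(t) = 3·exp(t), we substitute t = log(4) to get s = 12.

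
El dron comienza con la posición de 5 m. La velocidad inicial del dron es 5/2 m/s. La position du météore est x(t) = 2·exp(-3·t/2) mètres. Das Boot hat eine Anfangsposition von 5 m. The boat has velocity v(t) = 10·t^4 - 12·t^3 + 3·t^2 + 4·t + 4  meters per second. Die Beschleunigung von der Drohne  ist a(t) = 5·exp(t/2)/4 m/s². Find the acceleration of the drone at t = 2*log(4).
Using a(t) = 5·exp(t/2)/4 and substituting t = 2*log(4), we find a = 5.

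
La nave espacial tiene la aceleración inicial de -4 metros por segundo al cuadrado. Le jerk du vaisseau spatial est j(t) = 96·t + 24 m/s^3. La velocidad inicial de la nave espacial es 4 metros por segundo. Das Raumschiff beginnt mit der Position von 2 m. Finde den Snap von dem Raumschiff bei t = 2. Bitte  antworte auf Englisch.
To solve this, we need to take 1 derivative of our jerk equation j(t) = 96·t + 24. Taking d/dt of j(t), we find s(t) = 96. We have snap s(t) = 96. Substituting t = 2: s(2) = 96.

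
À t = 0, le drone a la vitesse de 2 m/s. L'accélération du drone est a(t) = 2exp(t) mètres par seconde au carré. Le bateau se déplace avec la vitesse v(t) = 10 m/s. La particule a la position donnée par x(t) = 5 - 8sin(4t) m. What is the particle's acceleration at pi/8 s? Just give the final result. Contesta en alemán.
Bei t = pi/8, a = 128.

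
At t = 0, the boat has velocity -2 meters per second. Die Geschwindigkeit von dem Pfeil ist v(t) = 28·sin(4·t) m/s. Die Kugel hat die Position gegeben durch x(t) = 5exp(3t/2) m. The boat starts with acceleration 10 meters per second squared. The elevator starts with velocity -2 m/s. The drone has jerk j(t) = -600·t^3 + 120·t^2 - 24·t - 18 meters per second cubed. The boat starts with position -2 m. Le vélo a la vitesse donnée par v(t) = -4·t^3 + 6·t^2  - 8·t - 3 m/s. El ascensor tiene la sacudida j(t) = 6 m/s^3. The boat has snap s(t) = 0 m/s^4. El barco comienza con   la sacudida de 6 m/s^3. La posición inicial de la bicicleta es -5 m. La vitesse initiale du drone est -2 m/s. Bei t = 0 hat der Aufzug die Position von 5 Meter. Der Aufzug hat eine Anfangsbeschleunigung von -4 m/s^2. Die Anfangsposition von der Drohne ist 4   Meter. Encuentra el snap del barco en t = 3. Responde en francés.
Nous avons le snap s(t) = 0. En substituant t = 3: s(3) = 0.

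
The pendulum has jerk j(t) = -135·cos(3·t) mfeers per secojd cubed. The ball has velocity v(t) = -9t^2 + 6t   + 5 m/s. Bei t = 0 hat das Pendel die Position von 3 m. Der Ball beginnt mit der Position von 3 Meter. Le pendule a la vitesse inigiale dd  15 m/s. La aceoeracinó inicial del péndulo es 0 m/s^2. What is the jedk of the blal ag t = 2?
To solve this, we need to take 2 derivatives of our velocity equation v(t) = -9·t^2 + 6·t + 5. The derivative of velocity gives acceleration: a(t) = 6 - 18·t. Taking d/dt of a(t), we find j(t) = -18. From the given jerk equation j(t) = -18, we substitute t = 2 to get j = -18.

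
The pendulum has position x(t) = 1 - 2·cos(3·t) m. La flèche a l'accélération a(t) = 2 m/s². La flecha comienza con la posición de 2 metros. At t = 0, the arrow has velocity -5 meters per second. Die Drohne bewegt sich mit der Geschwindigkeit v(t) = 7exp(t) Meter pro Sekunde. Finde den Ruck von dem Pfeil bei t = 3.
Ausgehend von der Beschleunigung a(t) = 2, nehmen wir 1 Ableitung. Durch Ableiten von der Beschleunigung erhalten wir den Ruck: j(t) = 0. Mit j(t) = 0 und Einsetzen von t = 3, finden wir j = 0.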